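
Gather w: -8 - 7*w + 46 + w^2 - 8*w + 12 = w^2 - 15*w + 50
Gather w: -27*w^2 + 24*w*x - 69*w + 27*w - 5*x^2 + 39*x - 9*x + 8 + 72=-27*w^2 + w*(24*x - 42) - 5*x^2 + 30*x + 80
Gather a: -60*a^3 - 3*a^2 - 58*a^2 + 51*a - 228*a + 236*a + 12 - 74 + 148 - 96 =-60*a^3 - 61*a^2 + 59*a - 10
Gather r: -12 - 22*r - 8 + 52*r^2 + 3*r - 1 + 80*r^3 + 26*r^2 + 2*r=80*r^3 + 78*r^2 - 17*r - 21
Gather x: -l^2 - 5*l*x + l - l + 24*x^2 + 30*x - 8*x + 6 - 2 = -l^2 + 24*x^2 + x*(22 - 5*l) + 4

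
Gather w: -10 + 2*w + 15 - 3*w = 5 - w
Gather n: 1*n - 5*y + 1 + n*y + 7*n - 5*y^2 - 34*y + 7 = n*(y + 8) - 5*y^2 - 39*y + 8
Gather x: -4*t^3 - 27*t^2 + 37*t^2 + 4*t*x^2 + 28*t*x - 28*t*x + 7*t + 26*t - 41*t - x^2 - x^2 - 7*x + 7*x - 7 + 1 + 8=-4*t^3 + 10*t^2 - 8*t + x^2*(4*t - 2) + 2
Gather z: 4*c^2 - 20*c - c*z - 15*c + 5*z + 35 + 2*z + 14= 4*c^2 - 35*c + z*(7 - c) + 49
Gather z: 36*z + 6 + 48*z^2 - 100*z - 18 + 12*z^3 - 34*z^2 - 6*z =12*z^3 + 14*z^2 - 70*z - 12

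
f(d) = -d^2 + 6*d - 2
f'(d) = 6 - 2*d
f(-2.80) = -26.64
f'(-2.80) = 11.60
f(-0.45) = -4.90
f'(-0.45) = 6.90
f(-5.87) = -71.68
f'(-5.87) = 17.74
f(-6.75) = -88.06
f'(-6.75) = 19.50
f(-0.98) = -8.84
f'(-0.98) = 7.96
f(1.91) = 5.81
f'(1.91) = 2.18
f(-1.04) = -9.32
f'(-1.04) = 8.08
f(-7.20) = -97.04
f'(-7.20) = 20.40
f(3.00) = 7.00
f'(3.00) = 0.00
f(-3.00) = -29.00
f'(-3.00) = 12.00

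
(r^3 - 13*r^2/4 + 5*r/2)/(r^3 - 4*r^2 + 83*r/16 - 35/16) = 4*r*(r - 2)/(4*r^2 - 11*r + 7)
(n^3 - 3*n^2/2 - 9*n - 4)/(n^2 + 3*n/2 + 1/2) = (n^2 - 2*n - 8)/(n + 1)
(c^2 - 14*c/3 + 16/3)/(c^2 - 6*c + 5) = (3*c^2 - 14*c + 16)/(3*(c^2 - 6*c + 5))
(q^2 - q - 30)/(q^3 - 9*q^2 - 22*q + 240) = 1/(q - 8)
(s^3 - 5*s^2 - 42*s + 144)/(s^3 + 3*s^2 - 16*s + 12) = (s^2 - 11*s + 24)/(s^2 - 3*s + 2)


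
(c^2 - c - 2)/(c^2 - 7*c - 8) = (c - 2)/(c - 8)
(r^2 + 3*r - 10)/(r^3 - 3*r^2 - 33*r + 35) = (r - 2)/(r^2 - 8*r + 7)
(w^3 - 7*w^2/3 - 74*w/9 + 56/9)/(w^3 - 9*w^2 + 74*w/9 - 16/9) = (3*w^2 - 5*w - 28)/(3*w^2 - 25*w + 8)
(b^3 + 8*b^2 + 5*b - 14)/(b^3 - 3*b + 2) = (b + 7)/(b - 1)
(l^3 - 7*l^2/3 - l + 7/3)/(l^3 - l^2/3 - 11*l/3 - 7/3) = (l - 1)/(l + 1)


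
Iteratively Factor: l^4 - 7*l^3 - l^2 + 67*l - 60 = (l - 5)*(l^3 - 2*l^2 - 11*l + 12) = (l - 5)*(l - 4)*(l^2 + 2*l - 3) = (l - 5)*(l - 4)*(l + 3)*(l - 1)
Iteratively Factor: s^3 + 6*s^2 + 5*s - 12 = (s + 4)*(s^2 + 2*s - 3) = (s + 3)*(s + 4)*(s - 1)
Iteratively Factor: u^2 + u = (u + 1)*(u)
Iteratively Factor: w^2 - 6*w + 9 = (w - 3)*(w - 3)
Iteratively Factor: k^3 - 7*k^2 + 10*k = (k - 5)*(k^2 - 2*k) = (k - 5)*(k - 2)*(k)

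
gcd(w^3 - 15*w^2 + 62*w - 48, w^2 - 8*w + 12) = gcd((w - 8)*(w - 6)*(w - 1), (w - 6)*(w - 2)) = w - 6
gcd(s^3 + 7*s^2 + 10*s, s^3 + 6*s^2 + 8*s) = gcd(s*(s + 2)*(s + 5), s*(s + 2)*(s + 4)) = s^2 + 2*s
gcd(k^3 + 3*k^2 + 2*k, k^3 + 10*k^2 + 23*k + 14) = k^2 + 3*k + 2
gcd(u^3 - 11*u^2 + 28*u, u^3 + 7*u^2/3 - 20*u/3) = u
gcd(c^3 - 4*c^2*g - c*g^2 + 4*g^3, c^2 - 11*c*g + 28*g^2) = c - 4*g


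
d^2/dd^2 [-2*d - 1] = 0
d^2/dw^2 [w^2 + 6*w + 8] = 2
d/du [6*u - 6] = 6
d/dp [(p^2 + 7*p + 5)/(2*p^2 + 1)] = (-14*p^2 - 18*p + 7)/(4*p^4 + 4*p^2 + 1)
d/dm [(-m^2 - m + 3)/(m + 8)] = (-m^2 - 16*m - 11)/(m^2 + 16*m + 64)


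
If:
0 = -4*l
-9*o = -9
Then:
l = 0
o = 1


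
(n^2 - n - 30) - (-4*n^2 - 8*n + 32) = 5*n^2 + 7*n - 62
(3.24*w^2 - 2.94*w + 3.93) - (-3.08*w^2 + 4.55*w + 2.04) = 6.32*w^2 - 7.49*w + 1.89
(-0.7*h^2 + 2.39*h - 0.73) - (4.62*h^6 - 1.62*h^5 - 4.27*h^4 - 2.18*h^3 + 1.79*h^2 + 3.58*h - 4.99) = -4.62*h^6 + 1.62*h^5 + 4.27*h^4 + 2.18*h^3 - 2.49*h^2 - 1.19*h + 4.26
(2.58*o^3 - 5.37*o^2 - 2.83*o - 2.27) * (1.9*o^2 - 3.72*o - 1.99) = 4.902*o^5 - 19.8006*o^4 + 9.4652*o^3 + 16.9009*o^2 + 14.0761*o + 4.5173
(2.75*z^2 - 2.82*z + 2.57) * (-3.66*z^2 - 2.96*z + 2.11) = -10.065*z^4 + 2.1812*z^3 + 4.7435*z^2 - 13.5574*z + 5.4227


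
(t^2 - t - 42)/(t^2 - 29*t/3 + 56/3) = 3*(t + 6)/(3*t - 8)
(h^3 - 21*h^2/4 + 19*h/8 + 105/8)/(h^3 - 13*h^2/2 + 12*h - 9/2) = (8*h^2 - 18*h - 35)/(4*(2*h^2 - 7*h + 3))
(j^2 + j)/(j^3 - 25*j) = (j + 1)/(j^2 - 25)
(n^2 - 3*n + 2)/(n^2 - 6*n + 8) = (n - 1)/(n - 4)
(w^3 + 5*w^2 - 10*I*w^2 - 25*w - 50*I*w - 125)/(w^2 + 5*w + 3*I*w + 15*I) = (w^2 - 10*I*w - 25)/(w + 3*I)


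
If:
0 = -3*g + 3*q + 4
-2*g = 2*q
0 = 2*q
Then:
No Solution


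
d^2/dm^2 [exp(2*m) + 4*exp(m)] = 4*(exp(m) + 1)*exp(m)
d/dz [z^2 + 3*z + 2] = 2*z + 3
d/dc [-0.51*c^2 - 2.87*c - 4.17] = -1.02*c - 2.87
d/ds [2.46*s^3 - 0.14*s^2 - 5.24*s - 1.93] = 7.38*s^2 - 0.28*s - 5.24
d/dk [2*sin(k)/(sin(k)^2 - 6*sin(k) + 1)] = 2*cos(k)^3/(sin(k)^2 - 6*sin(k) + 1)^2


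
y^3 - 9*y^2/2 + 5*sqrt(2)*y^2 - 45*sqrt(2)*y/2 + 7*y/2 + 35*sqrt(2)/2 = (y - 7/2)*(y - 1)*(y + 5*sqrt(2))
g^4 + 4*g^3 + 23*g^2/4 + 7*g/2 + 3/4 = (g + 1/2)*(g + 1)^2*(g + 3/2)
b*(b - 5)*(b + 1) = b^3 - 4*b^2 - 5*b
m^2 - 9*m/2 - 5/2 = (m - 5)*(m + 1/2)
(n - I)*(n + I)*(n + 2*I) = n^3 + 2*I*n^2 + n + 2*I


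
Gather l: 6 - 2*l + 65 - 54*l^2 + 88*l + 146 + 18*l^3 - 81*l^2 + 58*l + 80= 18*l^3 - 135*l^2 + 144*l + 297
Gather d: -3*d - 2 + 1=-3*d - 1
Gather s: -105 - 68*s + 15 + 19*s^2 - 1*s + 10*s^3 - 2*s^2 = 10*s^3 + 17*s^2 - 69*s - 90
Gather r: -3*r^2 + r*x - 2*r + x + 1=-3*r^2 + r*(x - 2) + x + 1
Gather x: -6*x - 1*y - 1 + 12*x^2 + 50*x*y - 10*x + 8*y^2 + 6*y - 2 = 12*x^2 + x*(50*y - 16) + 8*y^2 + 5*y - 3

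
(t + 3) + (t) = 2*t + 3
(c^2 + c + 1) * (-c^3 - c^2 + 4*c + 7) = -c^5 - 2*c^4 + 2*c^3 + 10*c^2 + 11*c + 7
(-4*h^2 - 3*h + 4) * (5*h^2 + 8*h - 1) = -20*h^4 - 47*h^3 + 35*h - 4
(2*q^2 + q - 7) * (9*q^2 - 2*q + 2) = 18*q^4 + 5*q^3 - 61*q^2 + 16*q - 14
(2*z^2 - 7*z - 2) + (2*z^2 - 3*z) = 4*z^2 - 10*z - 2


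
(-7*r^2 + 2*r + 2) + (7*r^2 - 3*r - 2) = -r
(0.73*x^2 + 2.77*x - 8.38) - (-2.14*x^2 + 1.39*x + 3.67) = 2.87*x^2 + 1.38*x - 12.05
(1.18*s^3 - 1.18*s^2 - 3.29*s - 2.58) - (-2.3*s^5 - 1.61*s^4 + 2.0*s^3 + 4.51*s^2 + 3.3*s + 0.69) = 2.3*s^5 + 1.61*s^4 - 0.82*s^3 - 5.69*s^2 - 6.59*s - 3.27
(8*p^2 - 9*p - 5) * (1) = 8*p^2 - 9*p - 5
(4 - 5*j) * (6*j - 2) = -30*j^2 + 34*j - 8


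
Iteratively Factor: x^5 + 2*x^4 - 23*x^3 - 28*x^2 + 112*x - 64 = (x - 1)*(x^4 + 3*x^3 - 20*x^2 - 48*x + 64) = (x - 1)*(x + 4)*(x^3 - x^2 - 16*x + 16) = (x - 1)^2*(x + 4)*(x^2 - 16) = (x - 1)^2*(x + 4)^2*(x - 4)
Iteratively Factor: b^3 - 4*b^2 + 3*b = (b - 3)*(b^2 - b) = b*(b - 3)*(b - 1)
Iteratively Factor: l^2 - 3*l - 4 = (l - 4)*(l + 1)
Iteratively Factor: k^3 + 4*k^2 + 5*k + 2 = (k + 1)*(k^2 + 3*k + 2) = (k + 1)*(k + 2)*(k + 1)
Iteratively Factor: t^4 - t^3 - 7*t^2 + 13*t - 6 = (t - 1)*(t^3 - 7*t + 6) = (t - 2)*(t - 1)*(t^2 + 2*t - 3) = (t - 2)*(t - 1)^2*(t + 3)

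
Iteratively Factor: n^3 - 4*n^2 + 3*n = (n - 3)*(n^2 - n) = n*(n - 3)*(n - 1)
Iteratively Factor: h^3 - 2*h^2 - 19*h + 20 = (h + 4)*(h^2 - 6*h + 5) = (h - 1)*(h + 4)*(h - 5)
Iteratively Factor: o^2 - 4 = (o - 2)*(o + 2)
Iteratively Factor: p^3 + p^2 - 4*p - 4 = (p - 2)*(p^2 + 3*p + 2) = (p - 2)*(p + 1)*(p + 2)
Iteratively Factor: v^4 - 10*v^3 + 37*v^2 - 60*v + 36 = (v - 2)*(v^3 - 8*v^2 + 21*v - 18) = (v - 3)*(v - 2)*(v^2 - 5*v + 6) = (v - 3)^2*(v - 2)*(v - 2)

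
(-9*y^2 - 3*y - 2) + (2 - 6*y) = -9*y^2 - 9*y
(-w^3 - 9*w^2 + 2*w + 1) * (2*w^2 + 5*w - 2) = -2*w^5 - 23*w^4 - 39*w^3 + 30*w^2 + w - 2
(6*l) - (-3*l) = 9*l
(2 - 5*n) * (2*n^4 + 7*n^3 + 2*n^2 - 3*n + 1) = -10*n^5 - 31*n^4 + 4*n^3 + 19*n^2 - 11*n + 2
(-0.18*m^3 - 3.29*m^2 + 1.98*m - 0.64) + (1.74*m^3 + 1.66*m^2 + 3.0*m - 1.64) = 1.56*m^3 - 1.63*m^2 + 4.98*m - 2.28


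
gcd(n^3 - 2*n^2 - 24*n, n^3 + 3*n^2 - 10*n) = n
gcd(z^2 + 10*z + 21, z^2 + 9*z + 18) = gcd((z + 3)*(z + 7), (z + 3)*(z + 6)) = z + 3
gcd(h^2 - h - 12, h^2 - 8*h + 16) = h - 4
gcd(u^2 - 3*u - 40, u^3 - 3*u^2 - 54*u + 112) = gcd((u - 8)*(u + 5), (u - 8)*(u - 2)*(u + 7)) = u - 8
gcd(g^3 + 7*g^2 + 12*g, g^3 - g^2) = g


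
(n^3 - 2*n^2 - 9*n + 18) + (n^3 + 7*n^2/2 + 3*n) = 2*n^3 + 3*n^2/2 - 6*n + 18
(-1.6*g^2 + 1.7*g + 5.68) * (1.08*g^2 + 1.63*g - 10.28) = -1.728*g^4 - 0.772*g^3 + 25.3534*g^2 - 8.2176*g - 58.3904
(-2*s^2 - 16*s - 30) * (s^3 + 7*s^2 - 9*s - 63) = -2*s^5 - 30*s^4 - 124*s^3 + 60*s^2 + 1278*s + 1890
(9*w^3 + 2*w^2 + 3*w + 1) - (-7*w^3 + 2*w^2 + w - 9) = 16*w^3 + 2*w + 10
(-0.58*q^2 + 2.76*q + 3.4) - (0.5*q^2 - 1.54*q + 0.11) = -1.08*q^2 + 4.3*q + 3.29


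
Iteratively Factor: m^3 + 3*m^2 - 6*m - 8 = (m + 1)*(m^2 + 2*m - 8) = (m + 1)*(m + 4)*(m - 2)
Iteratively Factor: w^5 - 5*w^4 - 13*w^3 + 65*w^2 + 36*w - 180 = (w - 3)*(w^4 - 2*w^3 - 19*w^2 + 8*w + 60) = (w - 3)*(w - 2)*(w^3 - 19*w - 30) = (w - 3)*(w - 2)*(w + 3)*(w^2 - 3*w - 10) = (w - 5)*(w - 3)*(w - 2)*(w + 3)*(w + 2)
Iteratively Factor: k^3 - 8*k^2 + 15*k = (k)*(k^2 - 8*k + 15) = k*(k - 5)*(k - 3)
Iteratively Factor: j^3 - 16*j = (j)*(j^2 - 16) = j*(j + 4)*(j - 4)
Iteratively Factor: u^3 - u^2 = (u)*(u^2 - u) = u*(u - 1)*(u)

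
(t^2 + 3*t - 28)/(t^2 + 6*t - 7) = (t - 4)/(t - 1)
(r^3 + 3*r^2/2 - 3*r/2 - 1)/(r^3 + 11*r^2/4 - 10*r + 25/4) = 2*(2*r^2 + 5*r + 2)/(4*r^2 + 15*r - 25)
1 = 1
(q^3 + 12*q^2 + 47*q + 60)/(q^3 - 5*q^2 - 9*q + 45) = (q^2 + 9*q + 20)/(q^2 - 8*q + 15)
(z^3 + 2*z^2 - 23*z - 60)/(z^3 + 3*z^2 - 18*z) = (z^3 + 2*z^2 - 23*z - 60)/(z*(z^2 + 3*z - 18))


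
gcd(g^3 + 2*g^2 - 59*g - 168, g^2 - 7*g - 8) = g - 8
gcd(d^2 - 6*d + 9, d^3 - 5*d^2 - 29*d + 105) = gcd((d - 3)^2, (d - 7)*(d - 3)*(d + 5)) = d - 3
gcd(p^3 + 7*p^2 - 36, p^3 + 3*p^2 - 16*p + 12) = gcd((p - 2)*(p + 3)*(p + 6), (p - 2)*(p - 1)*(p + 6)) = p^2 + 4*p - 12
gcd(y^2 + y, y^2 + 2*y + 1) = y + 1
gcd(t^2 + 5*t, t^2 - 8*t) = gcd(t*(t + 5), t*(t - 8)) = t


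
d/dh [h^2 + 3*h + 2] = 2*h + 3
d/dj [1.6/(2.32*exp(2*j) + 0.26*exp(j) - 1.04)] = (-7.424*exp(j) - 0.416)*exp(j)/(2.32*exp(2*j) + 0.26*exp(j) - 1.04)^2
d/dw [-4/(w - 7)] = 4/(w - 7)^2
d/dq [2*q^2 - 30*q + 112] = 4*q - 30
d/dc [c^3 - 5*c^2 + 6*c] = 3*c^2 - 10*c + 6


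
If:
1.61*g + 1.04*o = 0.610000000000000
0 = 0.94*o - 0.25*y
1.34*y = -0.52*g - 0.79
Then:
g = 0.51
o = -0.21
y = -0.79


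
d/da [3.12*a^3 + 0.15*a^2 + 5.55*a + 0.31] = 9.36*a^2 + 0.3*a + 5.55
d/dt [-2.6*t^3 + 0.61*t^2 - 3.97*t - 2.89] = -7.8*t^2 + 1.22*t - 3.97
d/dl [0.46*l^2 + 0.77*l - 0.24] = 0.92*l + 0.77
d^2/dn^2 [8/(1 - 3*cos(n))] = 24*(-3*sin(n)^2 + cos(n) - 3)/(3*cos(n) - 1)^3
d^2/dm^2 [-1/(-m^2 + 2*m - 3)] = 2*(-m^2 + 2*m + 4*(m - 1)^2 - 3)/(m^2 - 2*m + 3)^3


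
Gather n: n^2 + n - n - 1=n^2 - 1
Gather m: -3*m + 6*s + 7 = -3*m + 6*s + 7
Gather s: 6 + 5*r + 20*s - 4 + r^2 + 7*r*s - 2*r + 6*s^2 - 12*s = r^2 + 3*r + 6*s^2 + s*(7*r + 8) + 2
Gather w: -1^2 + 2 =1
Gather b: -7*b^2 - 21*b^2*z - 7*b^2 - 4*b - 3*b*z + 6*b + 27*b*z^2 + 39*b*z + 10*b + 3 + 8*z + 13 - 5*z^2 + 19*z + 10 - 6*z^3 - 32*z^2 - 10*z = b^2*(-21*z - 14) + b*(27*z^2 + 36*z + 12) - 6*z^3 - 37*z^2 + 17*z + 26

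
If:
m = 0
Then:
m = 0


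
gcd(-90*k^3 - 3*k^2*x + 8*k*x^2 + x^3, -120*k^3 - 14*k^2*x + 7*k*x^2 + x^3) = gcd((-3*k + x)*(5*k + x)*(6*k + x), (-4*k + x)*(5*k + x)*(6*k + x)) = 30*k^2 + 11*k*x + x^2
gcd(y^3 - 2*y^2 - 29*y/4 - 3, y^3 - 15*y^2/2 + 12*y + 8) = y^2 - 7*y/2 - 2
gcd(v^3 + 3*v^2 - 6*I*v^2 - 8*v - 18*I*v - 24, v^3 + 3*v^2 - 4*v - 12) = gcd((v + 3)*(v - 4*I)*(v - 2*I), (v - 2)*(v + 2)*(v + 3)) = v + 3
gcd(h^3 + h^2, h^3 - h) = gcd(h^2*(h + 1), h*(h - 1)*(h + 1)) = h^2 + h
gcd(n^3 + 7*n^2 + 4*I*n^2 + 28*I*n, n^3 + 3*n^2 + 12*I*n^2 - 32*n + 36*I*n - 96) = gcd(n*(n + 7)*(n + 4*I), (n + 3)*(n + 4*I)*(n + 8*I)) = n + 4*I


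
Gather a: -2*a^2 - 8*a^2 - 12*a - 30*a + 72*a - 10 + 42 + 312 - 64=-10*a^2 + 30*a + 280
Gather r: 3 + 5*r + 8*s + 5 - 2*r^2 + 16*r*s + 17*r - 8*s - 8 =-2*r^2 + r*(16*s + 22)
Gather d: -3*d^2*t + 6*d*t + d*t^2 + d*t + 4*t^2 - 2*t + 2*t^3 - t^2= -3*d^2*t + d*(t^2 + 7*t) + 2*t^3 + 3*t^2 - 2*t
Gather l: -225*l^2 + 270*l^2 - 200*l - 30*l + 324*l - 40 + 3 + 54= 45*l^2 + 94*l + 17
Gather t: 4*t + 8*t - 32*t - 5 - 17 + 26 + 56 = 60 - 20*t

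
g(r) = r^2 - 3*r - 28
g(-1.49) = -21.31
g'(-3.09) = -9.18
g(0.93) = -29.93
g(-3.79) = -2.27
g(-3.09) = -9.18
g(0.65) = -29.53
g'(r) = 2*r - 3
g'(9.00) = 15.00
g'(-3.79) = -10.58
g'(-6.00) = -15.00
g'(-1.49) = -5.98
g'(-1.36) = -5.72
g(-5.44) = 17.91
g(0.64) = -29.51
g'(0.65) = -1.70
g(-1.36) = -22.07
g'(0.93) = -1.14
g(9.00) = 26.00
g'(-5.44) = -13.88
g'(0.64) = -1.72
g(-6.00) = 26.00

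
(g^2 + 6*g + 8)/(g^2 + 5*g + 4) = (g + 2)/(g + 1)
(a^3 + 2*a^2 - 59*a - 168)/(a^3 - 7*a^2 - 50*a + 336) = (a + 3)/(a - 6)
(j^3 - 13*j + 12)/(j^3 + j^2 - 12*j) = (j - 1)/j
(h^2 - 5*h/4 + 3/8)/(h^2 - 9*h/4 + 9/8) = (2*h - 1)/(2*h - 3)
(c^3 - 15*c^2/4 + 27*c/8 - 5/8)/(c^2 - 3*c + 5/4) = (4*c^2 - 5*c + 1)/(2*(2*c - 1))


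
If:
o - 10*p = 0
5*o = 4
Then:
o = 4/5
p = 2/25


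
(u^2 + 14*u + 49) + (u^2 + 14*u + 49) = 2*u^2 + 28*u + 98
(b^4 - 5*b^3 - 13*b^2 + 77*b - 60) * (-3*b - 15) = -3*b^5 + 114*b^3 - 36*b^2 - 975*b + 900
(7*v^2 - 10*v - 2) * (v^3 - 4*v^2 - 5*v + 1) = 7*v^5 - 38*v^4 + 3*v^3 + 65*v^2 - 2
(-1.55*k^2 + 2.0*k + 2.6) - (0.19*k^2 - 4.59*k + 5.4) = -1.74*k^2 + 6.59*k - 2.8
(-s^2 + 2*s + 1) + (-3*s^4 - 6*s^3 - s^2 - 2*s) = -3*s^4 - 6*s^3 - 2*s^2 + 1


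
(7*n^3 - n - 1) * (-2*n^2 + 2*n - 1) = -14*n^5 + 14*n^4 - 5*n^3 - n + 1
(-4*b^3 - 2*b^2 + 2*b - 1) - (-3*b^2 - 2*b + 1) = -4*b^3 + b^2 + 4*b - 2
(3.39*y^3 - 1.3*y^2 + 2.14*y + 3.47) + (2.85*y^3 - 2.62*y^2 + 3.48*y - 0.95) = 6.24*y^3 - 3.92*y^2 + 5.62*y + 2.52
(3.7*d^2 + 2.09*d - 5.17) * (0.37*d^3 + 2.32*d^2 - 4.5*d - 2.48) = 1.369*d^5 + 9.3573*d^4 - 13.7141*d^3 - 30.5754*d^2 + 18.0818*d + 12.8216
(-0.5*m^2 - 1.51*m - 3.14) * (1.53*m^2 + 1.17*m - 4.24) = -0.765*m^4 - 2.8953*m^3 - 4.4509*m^2 + 2.7286*m + 13.3136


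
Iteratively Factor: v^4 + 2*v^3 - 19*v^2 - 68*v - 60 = (v + 3)*(v^3 - v^2 - 16*v - 20) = (v + 2)*(v + 3)*(v^2 - 3*v - 10) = (v + 2)^2*(v + 3)*(v - 5)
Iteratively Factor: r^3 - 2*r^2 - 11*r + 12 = (r + 3)*(r^2 - 5*r + 4) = (r - 1)*(r + 3)*(r - 4)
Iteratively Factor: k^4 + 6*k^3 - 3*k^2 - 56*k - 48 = (k + 4)*(k^3 + 2*k^2 - 11*k - 12) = (k + 4)^2*(k^2 - 2*k - 3) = (k - 3)*(k + 4)^2*(k + 1)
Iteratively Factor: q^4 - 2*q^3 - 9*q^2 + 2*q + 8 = (q - 1)*(q^3 - q^2 - 10*q - 8) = (q - 4)*(q - 1)*(q^2 + 3*q + 2) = (q - 4)*(q - 1)*(q + 1)*(q + 2)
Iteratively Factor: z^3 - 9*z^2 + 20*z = (z - 5)*(z^2 - 4*z) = (z - 5)*(z - 4)*(z)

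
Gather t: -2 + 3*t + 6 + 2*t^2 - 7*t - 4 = 2*t^2 - 4*t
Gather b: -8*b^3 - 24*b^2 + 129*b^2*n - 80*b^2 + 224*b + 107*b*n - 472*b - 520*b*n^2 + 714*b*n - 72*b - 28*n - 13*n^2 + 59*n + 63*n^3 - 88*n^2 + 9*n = -8*b^3 + b^2*(129*n - 104) + b*(-520*n^2 + 821*n - 320) + 63*n^3 - 101*n^2 + 40*n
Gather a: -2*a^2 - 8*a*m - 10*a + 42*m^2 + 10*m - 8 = -2*a^2 + a*(-8*m - 10) + 42*m^2 + 10*m - 8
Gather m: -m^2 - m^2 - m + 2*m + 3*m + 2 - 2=-2*m^2 + 4*m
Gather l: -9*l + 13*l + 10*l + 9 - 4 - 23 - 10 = 14*l - 28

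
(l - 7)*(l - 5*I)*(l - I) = l^3 - 7*l^2 - 6*I*l^2 - 5*l + 42*I*l + 35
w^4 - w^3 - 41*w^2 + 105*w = w*(w - 5)*(w - 3)*(w + 7)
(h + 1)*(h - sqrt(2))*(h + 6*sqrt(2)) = h^3 + h^2 + 5*sqrt(2)*h^2 - 12*h + 5*sqrt(2)*h - 12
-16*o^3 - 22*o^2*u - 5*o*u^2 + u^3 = (-8*o + u)*(o + u)*(2*o + u)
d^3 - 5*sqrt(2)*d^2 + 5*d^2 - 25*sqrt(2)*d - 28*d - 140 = (d + 5)*(d - 7*sqrt(2))*(d + 2*sqrt(2))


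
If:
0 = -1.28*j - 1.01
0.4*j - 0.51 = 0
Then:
No Solution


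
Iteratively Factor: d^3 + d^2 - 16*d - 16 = (d - 4)*(d^2 + 5*d + 4) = (d - 4)*(d + 1)*(d + 4)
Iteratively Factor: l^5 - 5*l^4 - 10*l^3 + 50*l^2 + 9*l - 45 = (l - 1)*(l^4 - 4*l^3 - 14*l^2 + 36*l + 45) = (l - 1)*(l + 1)*(l^3 - 5*l^2 - 9*l + 45) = (l - 5)*(l - 1)*(l + 1)*(l^2 - 9) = (l - 5)*(l - 1)*(l + 1)*(l + 3)*(l - 3)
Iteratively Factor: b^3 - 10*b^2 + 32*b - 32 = (b - 4)*(b^2 - 6*b + 8) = (b - 4)*(b - 2)*(b - 4)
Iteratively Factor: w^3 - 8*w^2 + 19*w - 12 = (w - 4)*(w^2 - 4*w + 3) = (w - 4)*(w - 3)*(w - 1)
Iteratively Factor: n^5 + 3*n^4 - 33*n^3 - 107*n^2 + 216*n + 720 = (n - 5)*(n^4 + 8*n^3 + 7*n^2 - 72*n - 144) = (n - 5)*(n + 4)*(n^3 + 4*n^2 - 9*n - 36) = (n - 5)*(n + 4)^2*(n^2 - 9) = (n - 5)*(n + 3)*(n + 4)^2*(n - 3)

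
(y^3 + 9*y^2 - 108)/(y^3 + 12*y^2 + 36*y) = (y - 3)/y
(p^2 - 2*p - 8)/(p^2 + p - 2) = (p - 4)/(p - 1)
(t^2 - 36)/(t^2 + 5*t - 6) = (t - 6)/(t - 1)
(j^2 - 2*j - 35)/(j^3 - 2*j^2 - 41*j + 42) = (j + 5)/(j^2 + 5*j - 6)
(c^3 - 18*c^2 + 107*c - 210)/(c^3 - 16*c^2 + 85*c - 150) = (c - 7)/(c - 5)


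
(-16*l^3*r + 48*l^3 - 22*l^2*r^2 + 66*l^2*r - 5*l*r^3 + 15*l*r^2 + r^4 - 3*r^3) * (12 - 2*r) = 32*l^3*r^2 - 288*l^3*r + 576*l^3 + 44*l^2*r^3 - 396*l^2*r^2 + 792*l^2*r + 10*l*r^4 - 90*l*r^3 + 180*l*r^2 - 2*r^5 + 18*r^4 - 36*r^3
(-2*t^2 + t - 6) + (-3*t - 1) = -2*t^2 - 2*t - 7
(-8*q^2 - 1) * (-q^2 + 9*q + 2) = 8*q^4 - 72*q^3 - 15*q^2 - 9*q - 2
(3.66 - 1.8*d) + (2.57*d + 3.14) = 0.77*d + 6.8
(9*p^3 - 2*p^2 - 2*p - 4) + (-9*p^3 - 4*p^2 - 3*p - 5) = -6*p^2 - 5*p - 9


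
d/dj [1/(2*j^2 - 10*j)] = (5/2 - j)/(j^2*(j - 5)^2)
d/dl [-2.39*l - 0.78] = -2.39000000000000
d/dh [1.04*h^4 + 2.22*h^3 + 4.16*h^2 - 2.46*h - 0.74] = 4.16*h^3 + 6.66*h^2 + 8.32*h - 2.46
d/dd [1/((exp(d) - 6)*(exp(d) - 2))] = 2*(4 - exp(d))*exp(d)/(exp(4*d) - 16*exp(3*d) + 88*exp(2*d) - 192*exp(d) + 144)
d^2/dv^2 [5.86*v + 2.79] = 0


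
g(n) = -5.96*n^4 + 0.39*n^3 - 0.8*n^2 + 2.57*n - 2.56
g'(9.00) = -17296.42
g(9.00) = -38863.48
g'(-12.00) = 41385.77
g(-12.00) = -124409.08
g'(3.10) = -701.36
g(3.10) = -541.08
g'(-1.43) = 76.96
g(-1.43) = -33.93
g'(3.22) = -786.38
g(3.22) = -630.28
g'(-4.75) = 2591.55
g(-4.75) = -3108.65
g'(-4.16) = 1745.75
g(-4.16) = -1840.10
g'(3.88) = -1378.54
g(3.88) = -1332.60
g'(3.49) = -1002.17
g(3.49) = -870.95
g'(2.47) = -353.49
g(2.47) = -217.05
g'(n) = -23.84*n^3 + 1.17*n^2 - 1.6*n + 2.57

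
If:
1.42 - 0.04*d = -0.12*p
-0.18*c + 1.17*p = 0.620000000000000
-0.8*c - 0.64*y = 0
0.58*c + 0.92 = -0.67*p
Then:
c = -1.87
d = 36.23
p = 0.24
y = 2.33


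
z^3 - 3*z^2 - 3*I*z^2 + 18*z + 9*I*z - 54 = (z - 3)*(z - 6*I)*(z + 3*I)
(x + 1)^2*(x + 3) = x^3 + 5*x^2 + 7*x + 3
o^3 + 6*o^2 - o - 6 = (o - 1)*(o + 1)*(o + 6)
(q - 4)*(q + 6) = q^2 + 2*q - 24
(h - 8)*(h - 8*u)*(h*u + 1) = h^3*u - 8*h^2*u^2 - 8*h^2*u + h^2 + 64*h*u^2 - 8*h*u - 8*h + 64*u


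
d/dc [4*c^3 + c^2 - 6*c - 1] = 12*c^2 + 2*c - 6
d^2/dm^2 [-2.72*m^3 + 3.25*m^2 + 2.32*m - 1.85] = 6.5 - 16.32*m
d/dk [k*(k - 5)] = 2*k - 5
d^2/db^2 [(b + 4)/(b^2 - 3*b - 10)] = 2*((-3*b - 1)*(-b^2 + 3*b + 10) - (b + 4)*(2*b - 3)^2)/(-b^2 + 3*b + 10)^3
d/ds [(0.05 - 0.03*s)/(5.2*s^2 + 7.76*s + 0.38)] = (0.156*s^2 - 0.52*s - 0.3994)/(27.04*s^4 + 80.704*s^3 + 64.1696*s^2 + 5.8976*s + 0.1444)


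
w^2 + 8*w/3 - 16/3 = (w - 4/3)*(w + 4)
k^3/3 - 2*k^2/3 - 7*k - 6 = (k/3 + 1)*(k - 6)*(k + 1)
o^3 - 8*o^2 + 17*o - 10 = (o - 5)*(o - 2)*(o - 1)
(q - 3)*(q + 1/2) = q^2 - 5*q/2 - 3/2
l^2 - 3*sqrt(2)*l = l*(l - 3*sqrt(2))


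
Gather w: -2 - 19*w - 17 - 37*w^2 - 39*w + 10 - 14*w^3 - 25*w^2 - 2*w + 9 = -14*w^3 - 62*w^2 - 60*w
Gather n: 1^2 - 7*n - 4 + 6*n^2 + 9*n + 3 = 6*n^2 + 2*n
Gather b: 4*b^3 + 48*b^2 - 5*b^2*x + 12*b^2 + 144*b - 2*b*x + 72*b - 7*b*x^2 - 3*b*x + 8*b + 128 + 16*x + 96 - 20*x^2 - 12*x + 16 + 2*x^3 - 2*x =4*b^3 + b^2*(60 - 5*x) + b*(-7*x^2 - 5*x + 224) + 2*x^3 - 20*x^2 + 2*x + 240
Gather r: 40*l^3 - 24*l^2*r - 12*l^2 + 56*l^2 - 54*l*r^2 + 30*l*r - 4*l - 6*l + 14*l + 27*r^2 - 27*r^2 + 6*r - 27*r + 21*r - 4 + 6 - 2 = 40*l^3 + 44*l^2 - 54*l*r^2 + 4*l + r*(-24*l^2 + 30*l)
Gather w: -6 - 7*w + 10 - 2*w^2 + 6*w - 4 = -2*w^2 - w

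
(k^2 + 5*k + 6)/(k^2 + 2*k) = (k + 3)/k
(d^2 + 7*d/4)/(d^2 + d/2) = (4*d + 7)/(2*(2*d + 1))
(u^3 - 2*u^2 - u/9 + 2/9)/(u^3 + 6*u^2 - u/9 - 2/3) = (u - 2)/(u + 6)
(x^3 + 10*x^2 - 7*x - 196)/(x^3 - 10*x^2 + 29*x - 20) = (x^2 + 14*x + 49)/(x^2 - 6*x + 5)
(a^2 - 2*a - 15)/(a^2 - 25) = (a + 3)/(a + 5)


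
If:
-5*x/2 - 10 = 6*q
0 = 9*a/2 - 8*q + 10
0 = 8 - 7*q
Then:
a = -4/21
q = 8/7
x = -236/35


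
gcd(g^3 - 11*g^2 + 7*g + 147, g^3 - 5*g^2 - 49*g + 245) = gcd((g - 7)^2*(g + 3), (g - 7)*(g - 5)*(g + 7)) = g - 7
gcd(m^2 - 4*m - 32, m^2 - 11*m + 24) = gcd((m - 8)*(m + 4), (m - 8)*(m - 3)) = m - 8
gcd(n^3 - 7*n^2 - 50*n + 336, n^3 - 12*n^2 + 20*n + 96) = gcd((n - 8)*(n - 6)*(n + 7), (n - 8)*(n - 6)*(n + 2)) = n^2 - 14*n + 48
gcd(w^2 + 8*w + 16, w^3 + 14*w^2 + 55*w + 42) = 1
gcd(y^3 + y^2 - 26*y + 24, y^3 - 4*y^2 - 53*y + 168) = 1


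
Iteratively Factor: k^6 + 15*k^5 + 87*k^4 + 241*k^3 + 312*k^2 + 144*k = (k + 3)*(k^5 + 12*k^4 + 51*k^3 + 88*k^2 + 48*k) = (k + 1)*(k + 3)*(k^4 + 11*k^3 + 40*k^2 + 48*k) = (k + 1)*(k + 3)^2*(k^3 + 8*k^2 + 16*k) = k*(k + 1)*(k + 3)^2*(k^2 + 8*k + 16) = k*(k + 1)*(k + 3)^2*(k + 4)*(k + 4)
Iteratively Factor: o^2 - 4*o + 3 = (o - 3)*(o - 1)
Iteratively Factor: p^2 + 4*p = (p)*(p + 4)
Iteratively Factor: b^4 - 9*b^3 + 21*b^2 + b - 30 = (b + 1)*(b^3 - 10*b^2 + 31*b - 30) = (b - 5)*(b + 1)*(b^2 - 5*b + 6) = (b - 5)*(b - 2)*(b + 1)*(b - 3)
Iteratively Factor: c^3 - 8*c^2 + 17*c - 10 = (c - 1)*(c^2 - 7*c + 10) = (c - 5)*(c - 1)*(c - 2)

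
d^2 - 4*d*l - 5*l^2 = (d - 5*l)*(d + l)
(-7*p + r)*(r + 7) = -7*p*r - 49*p + r^2 + 7*r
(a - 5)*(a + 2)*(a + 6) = a^3 + 3*a^2 - 28*a - 60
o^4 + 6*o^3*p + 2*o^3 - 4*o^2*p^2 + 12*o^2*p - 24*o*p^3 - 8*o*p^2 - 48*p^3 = (o + 2)*(o - 2*p)*(o + 2*p)*(o + 6*p)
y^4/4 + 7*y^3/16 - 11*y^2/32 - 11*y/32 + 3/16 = (y/4 + 1/4)*(y - 3/4)*(y - 1/2)*(y + 2)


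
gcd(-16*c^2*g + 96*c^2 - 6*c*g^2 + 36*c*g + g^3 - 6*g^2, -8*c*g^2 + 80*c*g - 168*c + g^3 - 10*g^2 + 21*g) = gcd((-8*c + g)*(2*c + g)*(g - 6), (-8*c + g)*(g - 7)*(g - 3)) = 8*c - g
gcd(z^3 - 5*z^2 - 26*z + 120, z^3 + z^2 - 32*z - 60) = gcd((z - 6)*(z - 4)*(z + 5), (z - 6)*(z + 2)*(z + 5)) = z^2 - z - 30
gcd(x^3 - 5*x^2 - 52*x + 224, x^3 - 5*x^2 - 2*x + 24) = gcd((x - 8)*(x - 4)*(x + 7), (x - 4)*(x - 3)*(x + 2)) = x - 4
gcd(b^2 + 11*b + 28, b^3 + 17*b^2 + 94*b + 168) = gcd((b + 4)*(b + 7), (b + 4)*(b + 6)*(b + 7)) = b^2 + 11*b + 28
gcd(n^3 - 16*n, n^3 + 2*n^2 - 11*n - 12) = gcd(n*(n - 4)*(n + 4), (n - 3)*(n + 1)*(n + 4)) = n + 4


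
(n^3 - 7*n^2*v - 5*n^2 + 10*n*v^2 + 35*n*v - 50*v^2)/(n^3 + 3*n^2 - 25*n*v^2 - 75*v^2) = (n^2 - 2*n*v - 5*n + 10*v)/(n^2 + 5*n*v + 3*n + 15*v)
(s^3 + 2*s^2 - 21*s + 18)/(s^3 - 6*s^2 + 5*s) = (s^2 + 3*s - 18)/(s*(s - 5))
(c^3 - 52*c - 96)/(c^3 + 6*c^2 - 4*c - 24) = (c - 8)/(c - 2)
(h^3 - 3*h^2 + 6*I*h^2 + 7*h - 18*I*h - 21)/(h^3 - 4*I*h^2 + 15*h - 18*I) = (h^2 + h*(-3 + 7*I) - 21*I)/(h^2 - 3*I*h + 18)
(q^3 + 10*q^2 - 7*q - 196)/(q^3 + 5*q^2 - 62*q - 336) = (q^2 + 3*q - 28)/(q^2 - 2*q - 48)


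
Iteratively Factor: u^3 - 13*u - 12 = (u - 4)*(u^2 + 4*u + 3) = (u - 4)*(u + 1)*(u + 3)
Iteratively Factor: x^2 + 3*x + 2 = (x + 2)*(x + 1)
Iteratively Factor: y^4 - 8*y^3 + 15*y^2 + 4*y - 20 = (y - 2)*(y^3 - 6*y^2 + 3*y + 10) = (y - 2)^2*(y^2 - 4*y - 5) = (y - 5)*(y - 2)^2*(y + 1)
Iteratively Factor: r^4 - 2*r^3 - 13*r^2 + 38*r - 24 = (r - 3)*(r^3 + r^2 - 10*r + 8) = (r - 3)*(r + 4)*(r^2 - 3*r + 2) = (r - 3)*(r - 1)*(r + 4)*(r - 2)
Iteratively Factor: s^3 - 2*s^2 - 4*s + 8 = (s + 2)*(s^2 - 4*s + 4) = (s - 2)*(s + 2)*(s - 2)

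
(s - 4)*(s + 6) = s^2 + 2*s - 24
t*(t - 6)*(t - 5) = t^3 - 11*t^2 + 30*t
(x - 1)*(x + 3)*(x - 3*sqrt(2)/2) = x^3 - 3*sqrt(2)*x^2/2 + 2*x^2 - 3*sqrt(2)*x - 3*x + 9*sqrt(2)/2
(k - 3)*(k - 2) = k^2 - 5*k + 6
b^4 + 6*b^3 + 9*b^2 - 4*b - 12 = (b - 1)*(b + 2)^2*(b + 3)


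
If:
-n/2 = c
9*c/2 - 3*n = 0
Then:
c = 0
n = 0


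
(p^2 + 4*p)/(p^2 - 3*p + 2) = p*(p + 4)/(p^2 - 3*p + 2)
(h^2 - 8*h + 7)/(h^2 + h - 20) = (h^2 - 8*h + 7)/(h^2 + h - 20)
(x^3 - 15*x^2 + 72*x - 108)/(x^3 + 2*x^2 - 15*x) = (x^2 - 12*x + 36)/(x*(x + 5))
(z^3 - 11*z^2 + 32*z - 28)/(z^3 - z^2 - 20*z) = (-z^3 + 11*z^2 - 32*z + 28)/(z*(-z^2 + z + 20))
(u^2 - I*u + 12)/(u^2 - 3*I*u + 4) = (u + 3*I)/(u + I)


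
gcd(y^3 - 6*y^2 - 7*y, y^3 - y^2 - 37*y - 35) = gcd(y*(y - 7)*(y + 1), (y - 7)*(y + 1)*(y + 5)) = y^2 - 6*y - 7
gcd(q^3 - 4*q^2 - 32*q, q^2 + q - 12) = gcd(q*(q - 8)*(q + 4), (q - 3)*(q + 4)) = q + 4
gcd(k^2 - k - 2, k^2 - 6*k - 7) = k + 1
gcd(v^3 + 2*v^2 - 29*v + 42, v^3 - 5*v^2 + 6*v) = v^2 - 5*v + 6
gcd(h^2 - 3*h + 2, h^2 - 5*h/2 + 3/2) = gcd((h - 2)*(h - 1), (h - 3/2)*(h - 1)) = h - 1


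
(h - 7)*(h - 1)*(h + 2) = h^3 - 6*h^2 - 9*h + 14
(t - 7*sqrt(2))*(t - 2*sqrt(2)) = t^2 - 9*sqrt(2)*t + 28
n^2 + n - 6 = (n - 2)*(n + 3)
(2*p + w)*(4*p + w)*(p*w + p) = 8*p^3*w + 8*p^3 + 6*p^2*w^2 + 6*p^2*w + p*w^3 + p*w^2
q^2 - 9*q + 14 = (q - 7)*(q - 2)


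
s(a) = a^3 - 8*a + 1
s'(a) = 3*a^2 - 8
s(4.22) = 42.39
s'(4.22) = 45.43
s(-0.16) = 2.28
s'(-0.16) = -7.92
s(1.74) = -7.65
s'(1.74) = 1.08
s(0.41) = -2.21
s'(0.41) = -7.50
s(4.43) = 52.50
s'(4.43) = 50.87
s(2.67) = -1.33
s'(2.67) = 13.39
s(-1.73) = 9.66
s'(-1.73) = 0.98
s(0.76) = -4.64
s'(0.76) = -6.27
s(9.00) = 658.00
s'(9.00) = 235.00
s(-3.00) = -2.00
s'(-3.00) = 19.00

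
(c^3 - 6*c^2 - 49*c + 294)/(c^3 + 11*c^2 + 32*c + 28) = (c^2 - 13*c + 42)/(c^2 + 4*c + 4)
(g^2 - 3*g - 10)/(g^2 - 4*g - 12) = (g - 5)/(g - 6)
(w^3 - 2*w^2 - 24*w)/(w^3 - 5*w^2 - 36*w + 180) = w*(w + 4)/(w^2 + w - 30)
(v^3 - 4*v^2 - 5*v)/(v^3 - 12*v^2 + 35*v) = (v + 1)/(v - 7)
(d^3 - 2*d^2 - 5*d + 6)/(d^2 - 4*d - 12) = (d^2 - 4*d + 3)/(d - 6)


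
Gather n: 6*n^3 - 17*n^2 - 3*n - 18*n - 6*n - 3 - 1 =6*n^3 - 17*n^2 - 27*n - 4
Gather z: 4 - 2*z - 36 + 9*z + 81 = 7*z + 49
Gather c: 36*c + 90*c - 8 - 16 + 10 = 126*c - 14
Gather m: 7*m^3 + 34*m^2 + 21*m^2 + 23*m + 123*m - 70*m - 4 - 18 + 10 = 7*m^3 + 55*m^2 + 76*m - 12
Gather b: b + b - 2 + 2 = 2*b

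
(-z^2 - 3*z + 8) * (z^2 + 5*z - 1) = -z^4 - 8*z^3 - 6*z^2 + 43*z - 8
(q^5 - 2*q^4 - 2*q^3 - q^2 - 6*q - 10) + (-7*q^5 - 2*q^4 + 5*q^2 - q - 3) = -6*q^5 - 4*q^4 - 2*q^3 + 4*q^2 - 7*q - 13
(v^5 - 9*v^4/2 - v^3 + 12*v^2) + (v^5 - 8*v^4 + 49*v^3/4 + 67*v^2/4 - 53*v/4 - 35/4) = 2*v^5 - 25*v^4/2 + 45*v^3/4 + 115*v^2/4 - 53*v/4 - 35/4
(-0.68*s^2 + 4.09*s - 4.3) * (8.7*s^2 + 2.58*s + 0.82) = -5.916*s^4 + 33.8286*s^3 - 27.4154*s^2 - 7.7402*s - 3.526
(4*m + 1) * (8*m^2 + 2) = 32*m^3 + 8*m^2 + 8*m + 2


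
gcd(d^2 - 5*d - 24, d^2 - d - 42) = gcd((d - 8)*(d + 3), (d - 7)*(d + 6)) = 1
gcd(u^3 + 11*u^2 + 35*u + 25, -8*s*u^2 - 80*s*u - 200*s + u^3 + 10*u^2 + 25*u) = u^2 + 10*u + 25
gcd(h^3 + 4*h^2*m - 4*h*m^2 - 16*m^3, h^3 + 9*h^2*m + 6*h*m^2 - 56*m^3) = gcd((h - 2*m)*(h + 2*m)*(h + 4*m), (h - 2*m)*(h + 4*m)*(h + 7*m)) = h^2 + 2*h*m - 8*m^2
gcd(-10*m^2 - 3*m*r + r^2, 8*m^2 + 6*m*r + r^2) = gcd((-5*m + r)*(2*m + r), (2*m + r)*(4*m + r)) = 2*m + r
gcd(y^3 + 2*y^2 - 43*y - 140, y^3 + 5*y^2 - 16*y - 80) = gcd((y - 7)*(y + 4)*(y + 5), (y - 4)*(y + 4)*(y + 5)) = y^2 + 9*y + 20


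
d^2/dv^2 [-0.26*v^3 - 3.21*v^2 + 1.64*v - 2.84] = -1.56*v - 6.42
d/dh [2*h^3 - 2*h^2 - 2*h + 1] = 6*h^2 - 4*h - 2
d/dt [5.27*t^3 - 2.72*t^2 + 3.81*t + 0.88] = 15.81*t^2 - 5.44*t + 3.81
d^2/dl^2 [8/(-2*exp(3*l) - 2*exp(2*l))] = 4*((exp(l) + 1)*(9*exp(l) + 4) - 2*(3*exp(l) + 2)^2)*exp(-2*l)/(exp(l) + 1)^3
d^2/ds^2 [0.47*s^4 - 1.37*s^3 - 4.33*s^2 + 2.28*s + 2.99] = 5.64*s^2 - 8.22*s - 8.66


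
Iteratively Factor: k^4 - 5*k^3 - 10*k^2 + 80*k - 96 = (k - 2)*(k^3 - 3*k^2 - 16*k + 48) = (k - 3)*(k - 2)*(k^2 - 16) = (k - 3)*(k - 2)*(k + 4)*(k - 4)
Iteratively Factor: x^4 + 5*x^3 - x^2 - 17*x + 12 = (x + 3)*(x^3 + 2*x^2 - 7*x + 4) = (x - 1)*(x + 3)*(x^2 + 3*x - 4) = (x - 1)^2*(x + 3)*(x + 4)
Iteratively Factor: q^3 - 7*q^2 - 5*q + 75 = (q - 5)*(q^2 - 2*q - 15) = (q - 5)^2*(q + 3)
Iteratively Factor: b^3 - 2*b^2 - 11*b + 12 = (b - 1)*(b^2 - b - 12) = (b - 1)*(b + 3)*(b - 4)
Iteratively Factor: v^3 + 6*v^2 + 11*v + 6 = (v + 3)*(v^2 + 3*v + 2) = (v + 1)*(v + 3)*(v + 2)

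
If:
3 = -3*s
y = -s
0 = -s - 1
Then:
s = -1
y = 1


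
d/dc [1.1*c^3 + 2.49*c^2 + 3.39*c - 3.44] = 3.3*c^2 + 4.98*c + 3.39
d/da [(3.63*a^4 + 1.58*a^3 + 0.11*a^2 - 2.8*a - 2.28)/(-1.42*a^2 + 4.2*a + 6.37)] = (-10.3092*a^5 + 43.4944*a^4 + 105.7644*a^3 + 26.6798*a^2 - 5.0738*a - 8.26)/(2.0164*a^4 - 11.928*a^3 - 0.450799999999997*a^2 + 53.508*a + 40.5769)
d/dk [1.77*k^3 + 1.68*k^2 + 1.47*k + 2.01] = 5.31*k^2 + 3.36*k + 1.47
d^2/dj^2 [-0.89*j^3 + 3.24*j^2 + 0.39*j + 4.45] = 6.48 - 5.34*j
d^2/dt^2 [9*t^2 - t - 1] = 18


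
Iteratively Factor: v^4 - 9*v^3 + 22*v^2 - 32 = (v + 1)*(v^3 - 10*v^2 + 32*v - 32) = (v - 4)*(v + 1)*(v^2 - 6*v + 8) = (v - 4)^2*(v + 1)*(v - 2)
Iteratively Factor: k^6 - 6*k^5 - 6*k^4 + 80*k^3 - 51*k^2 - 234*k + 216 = (k + 3)*(k^5 - 9*k^4 + 21*k^3 + 17*k^2 - 102*k + 72) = (k - 4)*(k + 3)*(k^4 - 5*k^3 + k^2 + 21*k - 18) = (k - 4)*(k - 3)*(k + 3)*(k^3 - 2*k^2 - 5*k + 6) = (k - 4)*(k - 3)*(k + 2)*(k + 3)*(k^2 - 4*k + 3) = (k - 4)*(k - 3)*(k - 1)*(k + 2)*(k + 3)*(k - 3)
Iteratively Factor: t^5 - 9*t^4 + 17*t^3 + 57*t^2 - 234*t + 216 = (t + 3)*(t^4 - 12*t^3 + 53*t^2 - 102*t + 72) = (t - 3)*(t + 3)*(t^3 - 9*t^2 + 26*t - 24) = (t - 4)*(t - 3)*(t + 3)*(t^2 - 5*t + 6) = (t - 4)*(t - 3)*(t - 2)*(t + 3)*(t - 3)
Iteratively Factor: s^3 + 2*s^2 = (s)*(s^2 + 2*s) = s*(s + 2)*(s)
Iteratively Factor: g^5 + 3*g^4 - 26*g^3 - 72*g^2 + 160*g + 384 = (g + 4)*(g^4 - g^3 - 22*g^2 + 16*g + 96) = (g - 4)*(g + 4)*(g^3 + 3*g^2 - 10*g - 24) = (g - 4)*(g + 4)^2*(g^2 - g - 6) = (g - 4)*(g - 3)*(g + 4)^2*(g + 2)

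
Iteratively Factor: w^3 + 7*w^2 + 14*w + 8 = (w + 4)*(w^2 + 3*w + 2) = (w + 1)*(w + 4)*(w + 2)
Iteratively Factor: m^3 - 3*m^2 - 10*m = (m)*(m^2 - 3*m - 10) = m*(m + 2)*(m - 5)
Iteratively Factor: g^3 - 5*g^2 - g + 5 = (g - 5)*(g^2 - 1) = (g - 5)*(g - 1)*(g + 1)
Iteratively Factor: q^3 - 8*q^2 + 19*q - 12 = (q - 4)*(q^2 - 4*q + 3) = (q - 4)*(q - 1)*(q - 3)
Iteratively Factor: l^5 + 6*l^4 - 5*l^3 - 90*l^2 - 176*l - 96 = (l + 3)*(l^4 + 3*l^3 - 14*l^2 - 48*l - 32) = (l - 4)*(l + 3)*(l^3 + 7*l^2 + 14*l + 8) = (l - 4)*(l + 3)*(l + 4)*(l^2 + 3*l + 2) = (l - 4)*(l + 1)*(l + 3)*(l + 4)*(l + 2)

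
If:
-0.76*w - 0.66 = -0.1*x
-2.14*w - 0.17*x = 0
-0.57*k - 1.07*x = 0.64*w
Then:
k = -7.36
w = -0.33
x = 4.12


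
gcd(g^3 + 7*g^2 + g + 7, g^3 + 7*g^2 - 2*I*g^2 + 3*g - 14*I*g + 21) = g^2 + g*(7 + I) + 7*I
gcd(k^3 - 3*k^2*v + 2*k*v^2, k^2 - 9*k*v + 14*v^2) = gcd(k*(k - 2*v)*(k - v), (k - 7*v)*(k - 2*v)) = -k + 2*v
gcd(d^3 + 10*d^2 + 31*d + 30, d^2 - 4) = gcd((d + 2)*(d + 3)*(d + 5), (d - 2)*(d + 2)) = d + 2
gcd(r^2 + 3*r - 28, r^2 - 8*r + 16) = r - 4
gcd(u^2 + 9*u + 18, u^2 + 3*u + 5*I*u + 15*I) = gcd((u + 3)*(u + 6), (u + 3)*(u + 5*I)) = u + 3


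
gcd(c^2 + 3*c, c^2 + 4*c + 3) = c + 3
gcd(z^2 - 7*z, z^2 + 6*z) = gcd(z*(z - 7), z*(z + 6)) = z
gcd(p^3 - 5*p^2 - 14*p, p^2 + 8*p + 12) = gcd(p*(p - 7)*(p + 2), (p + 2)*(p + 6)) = p + 2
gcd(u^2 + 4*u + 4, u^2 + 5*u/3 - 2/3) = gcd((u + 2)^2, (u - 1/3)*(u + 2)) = u + 2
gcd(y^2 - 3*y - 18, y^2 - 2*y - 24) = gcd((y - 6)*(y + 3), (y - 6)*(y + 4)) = y - 6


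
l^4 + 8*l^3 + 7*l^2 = l^2*(l + 1)*(l + 7)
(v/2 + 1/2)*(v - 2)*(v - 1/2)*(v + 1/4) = v^4/2 - 5*v^3/8 - 15*v^2/16 + 5*v/16 + 1/8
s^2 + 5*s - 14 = (s - 2)*(s + 7)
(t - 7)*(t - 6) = t^2 - 13*t + 42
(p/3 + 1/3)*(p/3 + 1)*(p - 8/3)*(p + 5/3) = p^4/9 + p^3/3 - 49*p^2/81 - 187*p/81 - 40/27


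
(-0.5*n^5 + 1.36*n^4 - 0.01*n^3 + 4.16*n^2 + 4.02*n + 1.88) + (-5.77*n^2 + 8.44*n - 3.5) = -0.5*n^5 + 1.36*n^4 - 0.01*n^3 - 1.61*n^2 + 12.46*n - 1.62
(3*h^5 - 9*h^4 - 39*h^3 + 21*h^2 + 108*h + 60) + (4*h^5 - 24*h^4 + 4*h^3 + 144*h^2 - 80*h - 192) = 7*h^5 - 33*h^4 - 35*h^3 + 165*h^2 + 28*h - 132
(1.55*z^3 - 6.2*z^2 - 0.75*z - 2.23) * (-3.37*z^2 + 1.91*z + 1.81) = -5.2235*z^5 + 23.8545*z^4 - 6.509*z^3 - 5.1394*z^2 - 5.6168*z - 4.0363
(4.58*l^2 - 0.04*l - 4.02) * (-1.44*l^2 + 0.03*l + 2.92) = -6.5952*l^4 + 0.195*l^3 + 19.1612*l^2 - 0.2374*l - 11.7384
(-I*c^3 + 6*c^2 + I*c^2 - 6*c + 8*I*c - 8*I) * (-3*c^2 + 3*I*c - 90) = 3*I*c^5 - 15*c^4 - 3*I*c^4 + 15*c^3 + 84*I*c^3 - 564*c^2 - 84*I*c^2 + 564*c - 720*I*c + 720*I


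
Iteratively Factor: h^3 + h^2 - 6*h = (h + 3)*(h^2 - 2*h) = (h - 2)*(h + 3)*(h)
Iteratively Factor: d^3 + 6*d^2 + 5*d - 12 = (d + 3)*(d^2 + 3*d - 4) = (d + 3)*(d + 4)*(d - 1)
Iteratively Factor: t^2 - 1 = (t + 1)*(t - 1)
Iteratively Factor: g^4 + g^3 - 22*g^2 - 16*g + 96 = (g + 4)*(g^3 - 3*g^2 - 10*g + 24) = (g + 3)*(g + 4)*(g^2 - 6*g + 8) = (g - 4)*(g + 3)*(g + 4)*(g - 2)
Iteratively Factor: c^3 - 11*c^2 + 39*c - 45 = (c - 5)*(c^2 - 6*c + 9) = (c - 5)*(c - 3)*(c - 3)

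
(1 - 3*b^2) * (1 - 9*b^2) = 27*b^4 - 12*b^2 + 1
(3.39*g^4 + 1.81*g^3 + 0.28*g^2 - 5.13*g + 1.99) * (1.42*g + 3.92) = 4.8138*g^5 + 15.859*g^4 + 7.4928*g^3 - 6.187*g^2 - 17.2838*g + 7.8008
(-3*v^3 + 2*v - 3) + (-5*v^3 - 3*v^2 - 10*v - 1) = -8*v^3 - 3*v^2 - 8*v - 4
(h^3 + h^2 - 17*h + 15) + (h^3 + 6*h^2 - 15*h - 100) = 2*h^3 + 7*h^2 - 32*h - 85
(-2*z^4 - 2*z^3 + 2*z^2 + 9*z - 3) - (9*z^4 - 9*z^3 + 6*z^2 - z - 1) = -11*z^4 + 7*z^3 - 4*z^2 + 10*z - 2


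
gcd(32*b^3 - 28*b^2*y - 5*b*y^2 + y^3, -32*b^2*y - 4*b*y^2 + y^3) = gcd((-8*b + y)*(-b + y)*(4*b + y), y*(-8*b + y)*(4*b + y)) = -32*b^2 - 4*b*y + y^2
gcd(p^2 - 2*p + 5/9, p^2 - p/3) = p - 1/3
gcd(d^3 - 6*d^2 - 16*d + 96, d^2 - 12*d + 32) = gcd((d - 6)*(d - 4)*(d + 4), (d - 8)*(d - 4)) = d - 4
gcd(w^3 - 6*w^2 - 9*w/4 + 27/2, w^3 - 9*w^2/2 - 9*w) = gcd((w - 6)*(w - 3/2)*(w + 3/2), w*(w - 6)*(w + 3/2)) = w^2 - 9*w/2 - 9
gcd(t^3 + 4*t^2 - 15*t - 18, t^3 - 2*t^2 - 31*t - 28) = t + 1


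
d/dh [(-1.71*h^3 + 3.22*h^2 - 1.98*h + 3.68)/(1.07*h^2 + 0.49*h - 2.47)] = (-1.8297*h^4 - 1.6758*h^3 + 16.3675*h^2 - 23.782*h + 3.0874)/(1.1449*h^4 + 1.0486*h^3 - 5.0457*h^2 - 2.4206*h + 6.1009)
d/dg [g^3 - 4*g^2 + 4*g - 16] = 3*g^2 - 8*g + 4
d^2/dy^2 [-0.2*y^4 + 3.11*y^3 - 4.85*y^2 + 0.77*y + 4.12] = -2.4*y^2 + 18.66*y - 9.7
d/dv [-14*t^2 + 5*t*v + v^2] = 5*t + 2*v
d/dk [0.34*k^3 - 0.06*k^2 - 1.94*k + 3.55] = 1.02*k^2 - 0.12*k - 1.94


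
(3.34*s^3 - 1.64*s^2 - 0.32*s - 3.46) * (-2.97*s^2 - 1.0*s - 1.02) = -9.9198*s^5 + 1.5308*s^4 - 0.8164*s^3 + 12.269*s^2 + 3.7864*s + 3.5292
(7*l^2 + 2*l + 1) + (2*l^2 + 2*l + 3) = 9*l^2 + 4*l + 4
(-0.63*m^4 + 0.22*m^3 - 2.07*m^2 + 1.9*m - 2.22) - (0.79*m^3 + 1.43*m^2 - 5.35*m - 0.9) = -0.63*m^4 - 0.57*m^3 - 3.5*m^2 + 7.25*m - 1.32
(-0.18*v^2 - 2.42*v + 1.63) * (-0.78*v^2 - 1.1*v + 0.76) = 0.1404*v^4 + 2.0856*v^3 + 1.2538*v^2 - 3.6322*v + 1.2388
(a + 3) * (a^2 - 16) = a^3 + 3*a^2 - 16*a - 48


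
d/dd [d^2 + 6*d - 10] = 2*d + 6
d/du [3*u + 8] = 3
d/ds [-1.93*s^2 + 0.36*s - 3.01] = 0.36 - 3.86*s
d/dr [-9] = 0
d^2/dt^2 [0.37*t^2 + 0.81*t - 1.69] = 0.740000000000000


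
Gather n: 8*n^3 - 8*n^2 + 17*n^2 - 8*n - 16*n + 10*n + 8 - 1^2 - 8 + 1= 8*n^3 + 9*n^2 - 14*n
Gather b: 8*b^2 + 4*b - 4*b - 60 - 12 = 8*b^2 - 72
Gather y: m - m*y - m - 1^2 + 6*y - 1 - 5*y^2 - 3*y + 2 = -5*y^2 + y*(3 - m)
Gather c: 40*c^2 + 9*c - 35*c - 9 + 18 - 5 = 40*c^2 - 26*c + 4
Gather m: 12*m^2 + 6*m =12*m^2 + 6*m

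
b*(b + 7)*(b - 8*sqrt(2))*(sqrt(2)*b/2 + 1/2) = sqrt(2)*b^4/2 - 15*b^3/2 + 7*sqrt(2)*b^3/2 - 105*b^2/2 - 4*sqrt(2)*b^2 - 28*sqrt(2)*b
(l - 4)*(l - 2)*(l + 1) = l^3 - 5*l^2 + 2*l + 8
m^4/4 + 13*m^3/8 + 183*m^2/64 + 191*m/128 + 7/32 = (m/4 + 1)*(m + 1/4)*(m + 1/2)*(m + 7/4)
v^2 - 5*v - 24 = (v - 8)*(v + 3)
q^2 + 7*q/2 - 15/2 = (q - 3/2)*(q + 5)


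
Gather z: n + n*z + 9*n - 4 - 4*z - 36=10*n + z*(n - 4) - 40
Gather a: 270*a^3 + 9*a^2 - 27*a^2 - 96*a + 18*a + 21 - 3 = 270*a^3 - 18*a^2 - 78*a + 18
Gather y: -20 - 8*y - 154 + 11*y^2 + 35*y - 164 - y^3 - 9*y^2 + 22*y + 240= -y^3 + 2*y^2 + 49*y - 98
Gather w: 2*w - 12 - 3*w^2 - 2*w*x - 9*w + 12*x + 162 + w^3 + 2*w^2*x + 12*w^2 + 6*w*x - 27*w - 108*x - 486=w^3 + w^2*(2*x + 9) + w*(4*x - 34) - 96*x - 336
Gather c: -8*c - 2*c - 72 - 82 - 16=-10*c - 170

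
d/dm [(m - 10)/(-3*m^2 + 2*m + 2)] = (3*m^2 - 60*m + 22)/(9*m^4 - 12*m^3 - 8*m^2 + 8*m + 4)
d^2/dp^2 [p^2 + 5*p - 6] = 2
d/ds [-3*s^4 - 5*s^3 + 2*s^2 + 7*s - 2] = -12*s^3 - 15*s^2 + 4*s + 7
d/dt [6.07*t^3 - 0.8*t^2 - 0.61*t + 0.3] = 18.21*t^2 - 1.6*t - 0.61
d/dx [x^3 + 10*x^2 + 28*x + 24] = 3*x^2 + 20*x + 28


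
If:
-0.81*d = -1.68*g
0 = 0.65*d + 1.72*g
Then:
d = 0.00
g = 0.00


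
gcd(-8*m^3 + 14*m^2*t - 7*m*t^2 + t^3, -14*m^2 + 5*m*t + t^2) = -2*m + t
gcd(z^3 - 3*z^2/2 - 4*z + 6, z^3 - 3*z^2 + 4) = z - 2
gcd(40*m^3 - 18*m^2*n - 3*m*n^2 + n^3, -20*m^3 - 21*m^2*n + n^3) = 20*m^2 + m*n - n^2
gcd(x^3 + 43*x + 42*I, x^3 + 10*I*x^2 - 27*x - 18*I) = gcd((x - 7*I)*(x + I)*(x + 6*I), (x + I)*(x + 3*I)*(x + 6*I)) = x^2 + 7*I*x - 6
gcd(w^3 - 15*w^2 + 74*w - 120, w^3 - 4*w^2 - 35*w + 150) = w - 5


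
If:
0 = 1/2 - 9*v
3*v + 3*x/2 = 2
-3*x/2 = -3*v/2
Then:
No Solution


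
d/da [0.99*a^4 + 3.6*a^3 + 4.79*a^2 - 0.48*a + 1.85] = 3.96*a^3 + 10.8*a^2 + 9.58*a - 0.48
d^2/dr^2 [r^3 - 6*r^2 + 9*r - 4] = 6*r - 12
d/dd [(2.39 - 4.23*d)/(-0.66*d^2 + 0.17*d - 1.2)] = (-2.7918*d^2 + 3.1548*d + 4.6697)/(0.4356*d^4 - 0.2244*d^3 + 1.6129*d^2 - 0.408*d + 1.44)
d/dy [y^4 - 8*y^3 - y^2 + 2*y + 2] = 4*y^3 - 24*y^2 - 2*y + 2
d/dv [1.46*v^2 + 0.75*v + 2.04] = 2.92*v + 0.75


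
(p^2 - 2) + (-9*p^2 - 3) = -8*p^2 - 5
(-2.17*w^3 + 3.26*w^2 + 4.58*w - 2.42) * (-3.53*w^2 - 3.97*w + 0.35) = 7.6601*w^5 - 2.8929*w^4 - 29.8691*w^3 - 8.499*w^2 + 11.2104*w - 0.847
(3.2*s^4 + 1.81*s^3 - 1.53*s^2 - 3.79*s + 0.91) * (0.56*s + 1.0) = 1.792*s^5 + 4.2136*s^4 + 0.9532*s^3 - 3.6524*s^2 - 3.2804*s + 0.91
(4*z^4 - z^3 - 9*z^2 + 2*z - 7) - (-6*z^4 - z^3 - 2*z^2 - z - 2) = 10*z^4 - 7*z^2 + 3*z - 5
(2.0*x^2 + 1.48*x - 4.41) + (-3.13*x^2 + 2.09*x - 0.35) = -1.13*x^2 + 3.57*x - 4.76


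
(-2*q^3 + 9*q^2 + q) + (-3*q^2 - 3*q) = -2*q^3 + 6*q^2 - 2*q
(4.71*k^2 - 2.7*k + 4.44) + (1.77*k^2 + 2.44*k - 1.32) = 6.48*k^2 - 0.26*k + 3.12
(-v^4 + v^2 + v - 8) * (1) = -v^4 + v^2 + v - 8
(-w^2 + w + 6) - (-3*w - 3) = -w^2 + 4*w + 9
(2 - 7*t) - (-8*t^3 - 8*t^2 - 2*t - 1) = 8*t^3 + 8*t^2 - 5*t + 3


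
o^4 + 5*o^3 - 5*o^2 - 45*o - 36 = (o - 3)*(o + 1)*(o + 3)*(o + 4)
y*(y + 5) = y^2 + 5*y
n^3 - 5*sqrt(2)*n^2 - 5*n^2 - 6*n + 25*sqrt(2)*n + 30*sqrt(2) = (n - 6)*(n + 1)*(n - 5*sqrt(2))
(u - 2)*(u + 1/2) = u^2 - 3*u/2 - 1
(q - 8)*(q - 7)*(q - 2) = q^3 - 17*q^2 + 86*q - 112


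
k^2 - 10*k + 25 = (k - 5)^2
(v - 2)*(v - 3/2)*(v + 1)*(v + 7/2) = v^4 + v^3 - 37*v^2/4 + 5*v/4 + 21/2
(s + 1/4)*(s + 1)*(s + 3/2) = s^3 + 11*s^2/4 + 17*s/8 + 3/8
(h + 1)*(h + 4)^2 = h^3 + 9*h^2 + 24*h + 16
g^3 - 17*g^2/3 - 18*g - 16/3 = (g - 8)*(g + 1/3)*(g + 2)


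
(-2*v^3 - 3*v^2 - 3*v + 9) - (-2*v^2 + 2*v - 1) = -2*v^3 - v^2 - 5*v + 10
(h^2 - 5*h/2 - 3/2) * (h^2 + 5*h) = h^4 + 5*h^3/2 - 14*h^2 - 15*h/2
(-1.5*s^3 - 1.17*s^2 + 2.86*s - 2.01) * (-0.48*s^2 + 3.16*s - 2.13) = 0.72*s^5 - 4.1784*s^4 - 1.875*s^3 + 12.4945*s^2 - 12.4434*s + 4.2813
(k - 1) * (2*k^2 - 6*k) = 2*k^3 - 8*k^2 + 6*k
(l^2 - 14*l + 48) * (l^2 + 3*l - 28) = l^4 - 11*l^3 - 22*l^2 + 536*l - 1344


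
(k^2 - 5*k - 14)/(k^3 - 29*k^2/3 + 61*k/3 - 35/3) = 3*(k + 2)/(3*k^2 - 8*k + 5)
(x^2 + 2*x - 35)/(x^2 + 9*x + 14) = (x - 5)/(x + 2)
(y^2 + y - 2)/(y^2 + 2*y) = (y - 1)/y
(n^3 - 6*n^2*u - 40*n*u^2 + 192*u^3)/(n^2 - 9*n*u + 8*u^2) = (-n^2 - 2*n*u + 24*u^2)/(-n + u)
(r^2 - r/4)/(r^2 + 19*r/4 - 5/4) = r/(r + 5)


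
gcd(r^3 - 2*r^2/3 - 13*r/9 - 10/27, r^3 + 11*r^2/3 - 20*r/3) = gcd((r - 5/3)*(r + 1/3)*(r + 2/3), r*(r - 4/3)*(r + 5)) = 1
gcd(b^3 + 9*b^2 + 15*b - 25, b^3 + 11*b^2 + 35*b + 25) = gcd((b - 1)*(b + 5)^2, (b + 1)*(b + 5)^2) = b^2 + 10*b + 25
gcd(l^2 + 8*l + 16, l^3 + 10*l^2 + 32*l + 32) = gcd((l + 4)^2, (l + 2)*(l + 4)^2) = l^2 + 8*l + 16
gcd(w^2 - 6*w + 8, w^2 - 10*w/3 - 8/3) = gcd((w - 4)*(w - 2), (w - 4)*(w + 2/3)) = w - 4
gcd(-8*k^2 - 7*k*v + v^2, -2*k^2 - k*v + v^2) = k + v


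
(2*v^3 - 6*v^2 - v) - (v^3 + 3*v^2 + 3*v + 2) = v^3 - 9*v^2 - 4*v - 2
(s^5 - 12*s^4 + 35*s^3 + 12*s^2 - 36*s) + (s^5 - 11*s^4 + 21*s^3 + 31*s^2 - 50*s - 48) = 2*s^5 - 23*s^4 + 56*s^3 + 43*s^2 - 86*s - 48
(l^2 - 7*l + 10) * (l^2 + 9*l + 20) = l^4 + 2*l^3 - 33*l^2 - 50*l + 200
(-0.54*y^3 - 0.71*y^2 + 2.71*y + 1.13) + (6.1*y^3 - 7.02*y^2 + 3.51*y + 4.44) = 5.56*y^3 - 7.73*y^2 + 6.22*y + 5.57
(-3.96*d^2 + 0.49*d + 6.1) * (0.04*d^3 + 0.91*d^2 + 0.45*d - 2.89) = -0.1584*d^5 - 3.584*d^4 - 1.0921*d^3 + 17.2159*d^2 + 1.3289*d - 17.629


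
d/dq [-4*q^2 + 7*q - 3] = 7 - 8*q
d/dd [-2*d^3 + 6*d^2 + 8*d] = -6*d^2 + 12*d + 8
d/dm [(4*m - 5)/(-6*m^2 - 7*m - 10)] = 3*(8*m^2 - 20*m - 25)/(36*m^4 + 84*m^3 + 169*m^2 + 140*m + 100)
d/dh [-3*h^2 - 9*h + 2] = -6*h - 9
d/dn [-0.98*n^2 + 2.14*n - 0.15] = 2.14 - 1.96*n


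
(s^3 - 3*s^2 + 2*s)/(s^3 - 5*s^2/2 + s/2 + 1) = 2*s/(2*s + 1)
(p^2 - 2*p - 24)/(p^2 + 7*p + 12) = (p - 6)/(p + 3)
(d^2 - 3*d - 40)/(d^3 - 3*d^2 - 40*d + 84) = (d^2 - 3*d - 40)/(d^3 - 3*d^2 - 40*d + 84)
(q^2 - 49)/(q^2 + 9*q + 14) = (q - 7)/(q + 2)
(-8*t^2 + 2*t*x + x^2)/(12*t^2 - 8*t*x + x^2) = (4*t + x)/(-6*t + x)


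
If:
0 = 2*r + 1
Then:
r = -1/2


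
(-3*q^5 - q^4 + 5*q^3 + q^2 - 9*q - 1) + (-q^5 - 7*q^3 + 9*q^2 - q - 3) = -4*q^5 - q^4 - 2*q^3 + 10*q^2 - 10*q - 4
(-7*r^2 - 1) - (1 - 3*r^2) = -4*r^2 - 2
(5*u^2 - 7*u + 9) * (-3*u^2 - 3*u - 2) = -15*u^4 + 6*u^3 - 16*u^2 - 13*u - 18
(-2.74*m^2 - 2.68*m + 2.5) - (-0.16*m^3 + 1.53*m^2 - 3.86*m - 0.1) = 0.16*m^3 - 4.27*m^2 + 1.18*m + 2.6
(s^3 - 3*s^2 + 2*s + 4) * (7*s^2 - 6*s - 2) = 7*s^5 - 27*s^4 + 30*s^3 + 22*s^2 - 28*s - 8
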